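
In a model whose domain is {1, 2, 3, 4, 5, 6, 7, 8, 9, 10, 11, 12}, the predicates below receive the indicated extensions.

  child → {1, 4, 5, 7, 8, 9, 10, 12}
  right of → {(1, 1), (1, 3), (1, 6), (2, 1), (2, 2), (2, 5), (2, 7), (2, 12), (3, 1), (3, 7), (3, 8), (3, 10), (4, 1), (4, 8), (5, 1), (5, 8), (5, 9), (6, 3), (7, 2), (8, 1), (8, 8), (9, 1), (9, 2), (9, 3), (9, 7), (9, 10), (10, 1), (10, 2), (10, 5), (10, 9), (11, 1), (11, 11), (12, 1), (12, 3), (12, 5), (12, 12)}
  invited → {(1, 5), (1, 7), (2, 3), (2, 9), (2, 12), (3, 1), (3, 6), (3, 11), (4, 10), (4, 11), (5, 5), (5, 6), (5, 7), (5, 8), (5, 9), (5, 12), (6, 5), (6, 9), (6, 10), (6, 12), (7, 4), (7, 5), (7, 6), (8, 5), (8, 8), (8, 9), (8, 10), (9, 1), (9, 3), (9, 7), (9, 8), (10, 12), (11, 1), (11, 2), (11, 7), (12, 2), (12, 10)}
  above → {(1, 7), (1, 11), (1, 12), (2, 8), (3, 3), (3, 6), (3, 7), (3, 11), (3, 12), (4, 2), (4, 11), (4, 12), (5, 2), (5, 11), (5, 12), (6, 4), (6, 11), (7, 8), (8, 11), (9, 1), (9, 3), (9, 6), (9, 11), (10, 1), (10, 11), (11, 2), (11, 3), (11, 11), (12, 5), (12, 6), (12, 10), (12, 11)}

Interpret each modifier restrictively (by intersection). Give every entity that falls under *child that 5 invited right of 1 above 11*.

⟦that 5 invited⟧ = {x : ⟨5, x⟩ ∈ ⟦invited⟧} = {5, 6, 7, 8, 9, 12}
⟦right of 1⟧ = {x : ⟨x, 1⟩ ∈ ⟦right of⟧} = {1, 2, 3, 4, 5, 8, 9, 10, 11, 12}
⟦above 11⟧ = {x : ⟨x, 11⟩ ∈ ⟦above⟧} = {1, 3, 4, 5, 6, 8, 9, 10, 11, 12}
⟦child⟧ = {1, 4, 5, 7, 8, 9, 10, 12}
… ∩ ⟦that 5 invited⟧ = {1, 4, 5, 7, 8, 9, 10, 12} ∩ {5, 6, 7, 8, 9, 12} = {5, 7, 8, 9, 12}
… ∩ ⟦right of 1⟧ = {5, 7, 8, 9, 12} ∩ {1, 2, 3, 4, 5, 8, 9, 10, 11, 12} = {5, 8, 9, 12}
… ∩ ⟦above 11⟧ = {5, 8, 9, 12} ∩ {1, 3, 4, 5, 6, 8, 9, 10, 11, 12} = {5, 8, 9, 12}
So ⟦child that 5 invited right of 1 above 11⟧ = {5, 8, 9, 12}.

{5, 8, 9, 12}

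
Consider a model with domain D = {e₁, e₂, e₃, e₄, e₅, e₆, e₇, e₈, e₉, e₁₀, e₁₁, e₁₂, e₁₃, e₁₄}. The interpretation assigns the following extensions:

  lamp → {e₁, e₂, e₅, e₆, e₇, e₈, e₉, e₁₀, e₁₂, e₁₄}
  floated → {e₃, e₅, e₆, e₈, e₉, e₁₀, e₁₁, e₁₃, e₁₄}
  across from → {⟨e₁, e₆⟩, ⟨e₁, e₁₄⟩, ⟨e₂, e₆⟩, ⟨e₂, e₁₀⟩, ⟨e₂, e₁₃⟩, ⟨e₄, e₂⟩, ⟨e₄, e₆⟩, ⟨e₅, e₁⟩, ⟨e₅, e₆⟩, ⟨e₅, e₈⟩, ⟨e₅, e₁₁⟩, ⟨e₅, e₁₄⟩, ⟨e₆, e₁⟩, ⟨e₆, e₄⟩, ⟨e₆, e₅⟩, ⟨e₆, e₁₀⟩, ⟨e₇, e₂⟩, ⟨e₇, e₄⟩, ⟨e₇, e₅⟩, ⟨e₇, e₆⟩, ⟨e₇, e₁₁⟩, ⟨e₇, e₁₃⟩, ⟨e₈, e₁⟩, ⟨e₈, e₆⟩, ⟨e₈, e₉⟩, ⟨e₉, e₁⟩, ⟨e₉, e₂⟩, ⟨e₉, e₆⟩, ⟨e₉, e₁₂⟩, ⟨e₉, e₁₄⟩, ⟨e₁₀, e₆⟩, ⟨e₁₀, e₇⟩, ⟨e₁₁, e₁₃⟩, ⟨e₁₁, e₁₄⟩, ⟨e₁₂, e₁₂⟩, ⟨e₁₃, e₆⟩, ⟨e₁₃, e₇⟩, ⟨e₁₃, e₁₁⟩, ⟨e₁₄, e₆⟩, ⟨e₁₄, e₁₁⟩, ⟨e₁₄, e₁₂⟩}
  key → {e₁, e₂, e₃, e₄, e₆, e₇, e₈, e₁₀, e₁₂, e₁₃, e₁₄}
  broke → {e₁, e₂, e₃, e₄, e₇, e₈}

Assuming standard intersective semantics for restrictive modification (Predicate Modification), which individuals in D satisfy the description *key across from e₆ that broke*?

{e₁, e₂, e₄, e₇, e₈}

⟦across from e₆⟧ = {x : ⟨x, e₆⟩ ∈ ⟦across from⟧} = {e₁, e₂, e₄, e₅, e₇, e₈, e₉, e₁₀, e₁₃, e₁₄}
⟦that broke⟧ = ⟦broke⟧ = {e₁, e₂, e₃, e₄, e₇, e₈}
⟦key⟧ = {e₁, e₂, e₃, e₄, e₆, e₇, e₈, e₁₀, e₁₂, e₁₃, e₁₄}
… ∩ ⟦across from e₆⟧ = {e₁, e₂, e₃, e₄, e₆, e₇, e₈, e₁₀, e₁₂, e₁₃, e₁₄} ∩ {e₁, e₂, e₄, e₅, e₇, e₈, e₉, e₁₀, e₁₃, e₁₄} = {e₁, e₂, e₄, e₇, e₈, e₁₀, e₁₃, e₁₄}
… ∩ ⟦that broke⟧ = {e₁, e₂, e₄, e₇, e₈, e₁₀, e₁₃, e₁₄} ∩ {e₁, e₂, e₃, e₄, e₇, e₈} = {e₁, e₂, e₄, e₇, e₈}
So ⟦key across from e₆ that broke⟧ = {e₁, e₂, e₄, e₇, e₈}.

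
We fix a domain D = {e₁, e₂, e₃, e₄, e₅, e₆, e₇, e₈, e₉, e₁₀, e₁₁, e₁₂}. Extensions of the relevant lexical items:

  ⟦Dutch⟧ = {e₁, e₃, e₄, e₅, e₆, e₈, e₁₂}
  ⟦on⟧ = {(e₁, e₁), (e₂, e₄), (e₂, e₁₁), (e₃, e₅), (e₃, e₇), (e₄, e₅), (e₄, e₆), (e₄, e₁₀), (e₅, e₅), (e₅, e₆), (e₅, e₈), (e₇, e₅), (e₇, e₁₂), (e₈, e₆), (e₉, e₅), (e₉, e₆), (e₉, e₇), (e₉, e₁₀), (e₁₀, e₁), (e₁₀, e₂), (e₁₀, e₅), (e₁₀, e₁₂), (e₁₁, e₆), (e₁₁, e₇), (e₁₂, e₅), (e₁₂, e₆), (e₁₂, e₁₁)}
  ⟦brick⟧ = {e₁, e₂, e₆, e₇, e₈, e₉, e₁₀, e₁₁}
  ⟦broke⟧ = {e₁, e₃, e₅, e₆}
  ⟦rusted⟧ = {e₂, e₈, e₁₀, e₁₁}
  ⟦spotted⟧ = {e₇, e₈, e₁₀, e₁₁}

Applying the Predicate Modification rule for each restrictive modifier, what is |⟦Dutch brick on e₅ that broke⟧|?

0

⟦on e₅⟧ = {x : ⟨x, e₅⟩ ∈ ⟦on⟧} = {e₃, e₄, e₅, e₇, e₉, e₁₀, e₁₂}
⟦that broke⟧ = ⟦broke⟧ = {e₁, e₃, e₅, e₆}
⟦brick⟧ = {e₁, e₂, e₆, e₇, e₈, e₉, e₁₀, e₁₁}
… ∩ ⟦on e₅⟧ = {e₁, e₂, e₆, e₇, e₈, e₉, e₁₀, e₁₁} ∩ {e₃, e₄, e₅, e₇, e₉, e₁₀, e₁₂} = {e₇, e₉, e₁₀}
… ∩ ⟦that broke⟧ = {e₇, e₉, e₁₀} ∩ {e₁, e₃, e₅, e₆} = ∅
… ∩ ⟦Dutch⟧ = ∅ ∩ {e₁, e₃, e₄, e₅, e₆, e₈, e₁₂} = ∅
⟦Dutch brick on e₅ that broke⟧ = ∅, so the cardinality is 0.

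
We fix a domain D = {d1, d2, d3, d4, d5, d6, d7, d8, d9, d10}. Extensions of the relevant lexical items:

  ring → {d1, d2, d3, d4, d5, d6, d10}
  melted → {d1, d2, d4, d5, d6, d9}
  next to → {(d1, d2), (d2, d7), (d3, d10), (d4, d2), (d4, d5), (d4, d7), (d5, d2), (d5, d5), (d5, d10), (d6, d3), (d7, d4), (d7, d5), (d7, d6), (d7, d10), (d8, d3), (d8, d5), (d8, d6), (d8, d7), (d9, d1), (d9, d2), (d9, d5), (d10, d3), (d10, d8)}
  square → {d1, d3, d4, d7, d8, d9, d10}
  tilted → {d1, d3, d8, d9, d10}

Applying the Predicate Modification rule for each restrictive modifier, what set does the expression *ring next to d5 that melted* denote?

⟦next to d5⟧ = {x : ⟨x, d5⟩ ∈ ⟦next to⟧} = {d4, d5, d7, d8, d9}
⟦that melted⟧ = ⟦melted⟧ = {d1, d2, d4, d5, d6, d9}
⟦ring⟧ = {d1, d2, d3, d4, d5, d6, d10}
… ∩ ⟦next to d5⟧ = {d1, d2, d3, d4, d5, d6, d10} ∩ {d4, d5, d7, d8, d9} = {d4, d5}
… ∩ ⟦that melted⟧ = {d4, d5} ∩ {d1, d2, d4, d5, d6, d9} = {d4, d5}
So ⟦ring next to d5 that melted⟧ = {d4, d5}.

{d4, d5}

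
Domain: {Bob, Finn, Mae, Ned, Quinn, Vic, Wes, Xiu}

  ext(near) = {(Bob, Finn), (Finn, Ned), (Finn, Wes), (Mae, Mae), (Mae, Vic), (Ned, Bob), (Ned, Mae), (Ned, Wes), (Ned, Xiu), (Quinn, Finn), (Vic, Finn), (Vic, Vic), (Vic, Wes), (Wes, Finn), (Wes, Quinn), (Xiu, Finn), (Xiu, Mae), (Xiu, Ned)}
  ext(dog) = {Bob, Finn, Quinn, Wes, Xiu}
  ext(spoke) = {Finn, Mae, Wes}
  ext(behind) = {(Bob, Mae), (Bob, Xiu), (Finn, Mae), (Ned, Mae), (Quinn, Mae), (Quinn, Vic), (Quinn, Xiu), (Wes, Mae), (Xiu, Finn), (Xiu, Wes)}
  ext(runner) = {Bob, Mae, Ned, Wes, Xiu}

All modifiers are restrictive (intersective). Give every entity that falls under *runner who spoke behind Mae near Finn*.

{Wes}

⟦who spoke⟧ = ⟦spoke⟧ = {Finn, Mae, Wes}
⟦behind Mae⟧ = {x : ⟨x, Mae⟩ ∈ ⟦behind⟧} = {Bob, Finn, Ned, Quinn, Wes}
⟦near Finn⟧ = {x : ⟨x, Finn⟩ ∈ ⟦near⟧} = {Bob, Quinn, Vic, Wes, Xiu}
⟦runner⟧ = {Bob, Mae, Ned, Wes, Xiu}
… ∩ ⟦who spoke⟧ = {Bob, Mae, Ned, Wes, Xiu} ∩ {Finn, Mae, Wes} = {Mae, Wes}
… ∩ ⟦behind Mae⟧ = {Mae, Wes} ∩ {Bob, Finn, Ned, Quinn, Wes} = {Wes}
… ∩ ⟦near Finn⟧ = {Wes} ∩ {Bob, Quinn, Vic, Wes, Xiu} = {Wes}
So ⟦runner who spoke behind Mae near Finn⟧ = {Wes}.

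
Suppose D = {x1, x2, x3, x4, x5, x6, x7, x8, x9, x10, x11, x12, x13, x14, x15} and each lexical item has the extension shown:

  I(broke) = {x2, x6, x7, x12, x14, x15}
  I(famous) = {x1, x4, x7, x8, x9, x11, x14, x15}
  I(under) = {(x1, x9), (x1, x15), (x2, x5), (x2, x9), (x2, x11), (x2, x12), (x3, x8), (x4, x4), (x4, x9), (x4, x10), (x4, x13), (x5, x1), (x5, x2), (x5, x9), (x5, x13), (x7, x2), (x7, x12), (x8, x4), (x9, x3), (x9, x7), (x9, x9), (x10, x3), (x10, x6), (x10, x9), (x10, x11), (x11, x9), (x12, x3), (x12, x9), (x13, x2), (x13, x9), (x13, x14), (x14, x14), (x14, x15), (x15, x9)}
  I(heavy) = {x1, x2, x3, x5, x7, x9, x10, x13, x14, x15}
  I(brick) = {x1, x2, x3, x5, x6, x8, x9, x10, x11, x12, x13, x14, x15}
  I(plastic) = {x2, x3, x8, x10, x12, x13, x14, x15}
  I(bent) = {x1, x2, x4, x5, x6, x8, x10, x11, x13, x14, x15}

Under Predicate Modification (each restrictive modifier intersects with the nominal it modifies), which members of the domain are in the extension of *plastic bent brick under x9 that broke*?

{x2, x15}

⟦under x9⟧ = {x : ⟨x, x9⟩ ∈ ⟦under⟧} = {x1, x2, x4, x5, x9, x10, x11, x12, x13, x15}
⟦that broke⟧ = ⟦broke⟧ = {x2, x6, x7, x12, x14, x15}
⟦brick⟧ = {x1, x2, x3, x5, x6, x8, x9, x10, x11, x12, x13, x14, x15}
… ∩ ⟦under x9⟧ = {x1, x2, x3, x5, x6, x8, x9, x10, x11, x12, x13, x14, x15} ∩ {x1, x2, x4, x5, x9, x10, x11, x12, x13, x15} = {x1, x2, x5, x9, x10, x11, x12, x13, x15}
… ∩ ⟦that broke⟧ = {x1, x2, x5, x9, x10, x11, x12, x13, x15} ∩ {x2, x6, x7, x12, x14, x15} = {x2, x12, x15}
… ∩ ⟦plastic⟧ = {x2, x12, x15} ∩ {x2, x3, x8, x10, x12, x13, x14, x15} = {x2, x12, x15}
… ∩ ⟦bent⟧ = {x2, x12, x15} ∩ {x1, x2, x4, x5, x6, x8, x10, x11, x13, x14, x15} = {x2, x15}
So ⟦plastic bent brick under x9 that broke⟧ = {x2, x15}.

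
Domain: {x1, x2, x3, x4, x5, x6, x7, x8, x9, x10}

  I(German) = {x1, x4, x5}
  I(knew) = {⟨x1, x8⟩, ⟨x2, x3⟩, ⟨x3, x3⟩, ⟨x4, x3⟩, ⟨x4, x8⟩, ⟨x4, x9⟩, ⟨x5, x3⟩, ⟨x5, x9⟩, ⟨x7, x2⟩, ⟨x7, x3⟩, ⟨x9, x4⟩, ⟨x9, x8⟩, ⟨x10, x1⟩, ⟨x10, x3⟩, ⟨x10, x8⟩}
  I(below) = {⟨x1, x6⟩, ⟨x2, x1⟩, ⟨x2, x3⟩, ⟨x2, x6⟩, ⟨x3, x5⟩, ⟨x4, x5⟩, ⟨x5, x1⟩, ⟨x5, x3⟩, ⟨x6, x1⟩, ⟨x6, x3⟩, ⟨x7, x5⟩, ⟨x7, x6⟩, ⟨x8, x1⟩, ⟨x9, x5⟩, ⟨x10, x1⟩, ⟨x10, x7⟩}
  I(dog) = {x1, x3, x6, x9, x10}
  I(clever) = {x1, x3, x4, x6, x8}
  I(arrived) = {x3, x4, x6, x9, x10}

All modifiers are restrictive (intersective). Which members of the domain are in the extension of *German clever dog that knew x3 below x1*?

∅

⟦that knew x3⟧ = {x : ⟨x, x3⟩ ∈ ⟦knew⟧} = {x2, x3, x4, x5, x7, x10}
⟦below x1⟧ = {x : ⟨x, x1⟩ ∈ ⟦below⟧} = {x2, x5, x6, x8, x10}
⟦dog⟧ = {x1, x3, x6, x9, x10}
… ∩ ⟦that knew x3⟧ = {x1, x3, x6, x9, x10} ∩ {x2, x3, x4, x5, x7, x10} = {x3, x10}
… ∩ ⟦below x1⟧ = {x3, x10} ∩ {x2, x5, x6, x8, x10} = {x10}
… ∩ ⟦German⟧ = {x10} ∩ {x1, x4, x5} = ∅
… ∩ ⟦clever⟧ = ∅ ∩ {x1, x3, x4, x6, x8} = ∅
So ⟦German clever dog that knew x3 below x1⟧ = ∅.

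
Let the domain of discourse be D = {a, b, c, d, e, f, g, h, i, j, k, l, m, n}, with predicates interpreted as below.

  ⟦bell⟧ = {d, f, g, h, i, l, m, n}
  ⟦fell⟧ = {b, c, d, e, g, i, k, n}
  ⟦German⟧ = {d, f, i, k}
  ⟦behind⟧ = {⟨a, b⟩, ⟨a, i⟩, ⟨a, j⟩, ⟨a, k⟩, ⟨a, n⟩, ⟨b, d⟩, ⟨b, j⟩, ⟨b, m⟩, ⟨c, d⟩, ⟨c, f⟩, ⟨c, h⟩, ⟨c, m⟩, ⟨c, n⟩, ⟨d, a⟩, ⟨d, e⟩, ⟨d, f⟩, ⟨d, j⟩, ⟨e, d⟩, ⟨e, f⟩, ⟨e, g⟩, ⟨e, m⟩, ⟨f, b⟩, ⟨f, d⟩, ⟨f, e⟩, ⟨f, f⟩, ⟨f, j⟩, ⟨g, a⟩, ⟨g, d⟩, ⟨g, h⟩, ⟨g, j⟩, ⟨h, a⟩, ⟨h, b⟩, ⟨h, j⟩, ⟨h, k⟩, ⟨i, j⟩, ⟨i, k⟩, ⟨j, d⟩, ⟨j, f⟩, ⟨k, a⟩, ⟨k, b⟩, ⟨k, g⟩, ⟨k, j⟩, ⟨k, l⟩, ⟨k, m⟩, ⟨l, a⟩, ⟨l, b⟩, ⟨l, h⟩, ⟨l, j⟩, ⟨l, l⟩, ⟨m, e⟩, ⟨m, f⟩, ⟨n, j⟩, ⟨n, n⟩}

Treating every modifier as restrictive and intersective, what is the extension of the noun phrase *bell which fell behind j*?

⟦which fell⟧ = ⟦fell⟧ = {b, c, d, e, g, i, k, n}
⟦behind j⟧ = {x : ⟨x, j⟩ ∈ ⟦behind⟧} = {a, b, d, f, g, h, i, k, l, n}
⟦bell⟧ = {d, f, g, h, i, l, m, n}
… ∩ ⟦which fell⟧ = {d, f, g, h, i, l, m, n} ∩ {b, c, d, e, g, i, k, n} = {d, g, i, n}
… ∩ ⟦behind j⟧ = {d, g, i, n} ∩ {a, b, d, f, g, h, i, k, l, n} = {d, g, i, n}
So ⟦bell which fell behind j⟧ = {d, g, i, n}.

{d, g, i, n}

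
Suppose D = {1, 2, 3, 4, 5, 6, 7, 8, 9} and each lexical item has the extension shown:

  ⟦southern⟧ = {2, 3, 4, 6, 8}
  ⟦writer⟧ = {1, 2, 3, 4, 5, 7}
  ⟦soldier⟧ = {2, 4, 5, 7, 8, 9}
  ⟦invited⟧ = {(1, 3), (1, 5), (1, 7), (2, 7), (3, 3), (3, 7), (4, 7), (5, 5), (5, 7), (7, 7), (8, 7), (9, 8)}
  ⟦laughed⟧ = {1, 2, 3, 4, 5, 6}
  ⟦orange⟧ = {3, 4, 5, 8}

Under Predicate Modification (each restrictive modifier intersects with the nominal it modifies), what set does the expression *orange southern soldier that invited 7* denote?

⟦that invited 7⟧ = {x : ⟨x, 7⟩ ∈ ⟦invited⟧} = {1, 2, 3, 4, 5, 7, 8}
⟦soldier⟧ = {2, 4, 5, 7, 8, 9}
… ∩ ⟦that invited 7⟧ = {2, 4, 5, 7, 8, 9} ∩ {1, 2, 3, 4, 5, 7, 8} = {2, 4, 5, 7, 8}
… ∩ ⟦orange⟧ = {2, 4, 5, 7, 8} ∩ {3, 4, 5, 8} = {4, 5, 8}
… ∩ ⟦southern⟧ = {4, 5, 8} ∩ {2, 3, 4, 6, 8} = {4, 8}
So ⟦orange southern soldier that invited 7⟧ = {4, 8}.

{4, 8}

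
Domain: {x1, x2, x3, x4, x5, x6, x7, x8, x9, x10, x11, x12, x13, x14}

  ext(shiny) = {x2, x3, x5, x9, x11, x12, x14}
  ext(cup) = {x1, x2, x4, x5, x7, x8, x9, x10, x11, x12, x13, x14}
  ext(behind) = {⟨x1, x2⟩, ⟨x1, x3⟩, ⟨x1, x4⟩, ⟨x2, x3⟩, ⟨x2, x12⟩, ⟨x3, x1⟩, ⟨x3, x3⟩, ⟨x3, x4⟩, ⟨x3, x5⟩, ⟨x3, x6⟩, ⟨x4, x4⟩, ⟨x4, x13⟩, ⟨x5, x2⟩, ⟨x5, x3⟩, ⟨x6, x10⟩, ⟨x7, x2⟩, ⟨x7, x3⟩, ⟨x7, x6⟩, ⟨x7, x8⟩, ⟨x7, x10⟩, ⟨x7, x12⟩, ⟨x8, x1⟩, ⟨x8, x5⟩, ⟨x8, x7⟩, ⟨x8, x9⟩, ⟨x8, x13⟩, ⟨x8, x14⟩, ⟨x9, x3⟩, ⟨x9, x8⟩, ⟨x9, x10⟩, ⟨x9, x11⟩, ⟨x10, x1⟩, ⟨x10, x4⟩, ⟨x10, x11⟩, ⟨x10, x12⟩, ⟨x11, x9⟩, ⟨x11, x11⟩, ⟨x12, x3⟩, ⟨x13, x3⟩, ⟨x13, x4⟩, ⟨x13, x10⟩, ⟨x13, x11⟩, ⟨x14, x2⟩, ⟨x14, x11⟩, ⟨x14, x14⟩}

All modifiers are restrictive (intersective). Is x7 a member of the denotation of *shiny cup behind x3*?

no

⟦behind x3⟧ = {x : ⟨x, x3⟩ ∈ ⟦behind⟧} = {x1, x2, x3, x5, x7, x9, x12, x13}
⟦cup⟧ = {x1, x2, x4, x5, x7, x8, x9, x10, x11, x12, x13, x14}
… ∩ ⟦behind x3⟧ = {x1, x2, x4, x5, x7, x8, x9, x10, x11, x12, x13, x14} ∩ {x1, x2, x3, x5, x7, x9, x12, x13} = {x1, x2, x5, x7, x9, x12, x13}
… ∩ ⟦shiny⟧ = {x1, x2, x5, x7, x9, x12, x13} ∩ {x2, x3, x5, x9, x11, x12, x14} = {x2, x5, x9, x12}
⟦shiny cup behind x3⟧ = {x2, x5, x9, x12}; x7 ∉ this set.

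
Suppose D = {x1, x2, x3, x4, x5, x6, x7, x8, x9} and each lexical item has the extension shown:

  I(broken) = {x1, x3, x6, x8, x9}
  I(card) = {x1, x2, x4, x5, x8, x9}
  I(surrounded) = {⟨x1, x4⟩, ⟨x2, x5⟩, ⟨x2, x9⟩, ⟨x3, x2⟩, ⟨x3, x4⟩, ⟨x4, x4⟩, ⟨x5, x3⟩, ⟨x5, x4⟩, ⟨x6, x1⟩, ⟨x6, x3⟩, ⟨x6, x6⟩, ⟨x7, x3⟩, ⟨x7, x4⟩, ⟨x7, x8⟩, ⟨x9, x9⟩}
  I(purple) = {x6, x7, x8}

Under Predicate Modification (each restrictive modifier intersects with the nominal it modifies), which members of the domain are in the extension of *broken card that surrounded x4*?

⟦that surrounded x4⟧ = {x : ⟨x, x4⟩ ∈ ⟦surrounded⟧} = {x1, x3, x4, x5, x7}
⟦card⟧ = {x1, x2, x4, x5, x8, x9}
… ∩ ⟦that surrounded x4⟧ = {x1, x2, x4, x5, x8, x9} ∩ {x1, x3, x4, x5, x7} = {x1, x4, x5}
… ∩ ⟦broken⟧ = {x1, x4, x5} ∩ {x1, x3, x6, x8, x9} = {x1}
So ⟦broken card that surrounded x4⟧ = {x1}.

{x1}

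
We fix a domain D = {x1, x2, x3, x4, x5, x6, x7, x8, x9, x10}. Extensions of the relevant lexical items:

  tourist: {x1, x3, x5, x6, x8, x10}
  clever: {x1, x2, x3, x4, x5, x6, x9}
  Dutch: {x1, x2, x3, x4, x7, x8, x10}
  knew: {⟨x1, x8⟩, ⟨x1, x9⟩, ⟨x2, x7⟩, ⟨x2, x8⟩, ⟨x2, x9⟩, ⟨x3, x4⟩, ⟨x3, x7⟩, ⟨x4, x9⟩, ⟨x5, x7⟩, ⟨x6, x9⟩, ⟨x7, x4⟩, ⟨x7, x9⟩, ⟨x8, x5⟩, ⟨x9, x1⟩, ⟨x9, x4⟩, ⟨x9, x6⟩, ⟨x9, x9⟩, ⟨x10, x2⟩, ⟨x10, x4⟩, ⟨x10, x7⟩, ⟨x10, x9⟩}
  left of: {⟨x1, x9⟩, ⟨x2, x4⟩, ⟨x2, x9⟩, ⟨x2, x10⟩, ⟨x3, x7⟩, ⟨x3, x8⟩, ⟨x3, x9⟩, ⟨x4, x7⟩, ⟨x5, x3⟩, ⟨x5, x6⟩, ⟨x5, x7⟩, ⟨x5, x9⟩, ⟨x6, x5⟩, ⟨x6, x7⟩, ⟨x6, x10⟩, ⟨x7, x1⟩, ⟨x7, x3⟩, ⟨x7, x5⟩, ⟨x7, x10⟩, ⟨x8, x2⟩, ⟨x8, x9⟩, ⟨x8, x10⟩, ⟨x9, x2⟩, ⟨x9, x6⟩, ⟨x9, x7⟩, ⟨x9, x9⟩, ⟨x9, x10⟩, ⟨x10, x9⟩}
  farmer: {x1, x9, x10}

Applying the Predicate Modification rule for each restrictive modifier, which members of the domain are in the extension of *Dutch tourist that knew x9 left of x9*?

{x1, x10}

⟦that knew x9⟧ = {x : ⟨x, x9⟩ ∈ ⟦knew⟧} = {x1, x2, x4, x6, x7, x9, x10}
⟦left of x9⟧ = {x : ⟨x, x9⟩ ∈ ⟦left of⟧} = {x1, x2, x3, x5, x8, x9, x10}
⟦tourist⟧ = {x1, x3, x5, x6, x8, x10}
… ∩ ⟦that knew x9⟧ = {x1, x3, x5, x6, x8, x10} ∩ {x1, x2, x4, x6, x7, x9, x10} = {x1, x6, x10}
… ∩ ⟦left of x9⟧ = {x1, x6, x10} ∩ {x1, x2, x3, x5, x8, x9, x10} = {x1, x10}
… ∩ ⟦Dutch⟧ = {x1, x10} ∩ {x1, x2, x3, x4, x7, x8, x10} = {x1, x10}
So ⟦Dutch tourist that knew x9 left of x9⟧ = {x1, x10}.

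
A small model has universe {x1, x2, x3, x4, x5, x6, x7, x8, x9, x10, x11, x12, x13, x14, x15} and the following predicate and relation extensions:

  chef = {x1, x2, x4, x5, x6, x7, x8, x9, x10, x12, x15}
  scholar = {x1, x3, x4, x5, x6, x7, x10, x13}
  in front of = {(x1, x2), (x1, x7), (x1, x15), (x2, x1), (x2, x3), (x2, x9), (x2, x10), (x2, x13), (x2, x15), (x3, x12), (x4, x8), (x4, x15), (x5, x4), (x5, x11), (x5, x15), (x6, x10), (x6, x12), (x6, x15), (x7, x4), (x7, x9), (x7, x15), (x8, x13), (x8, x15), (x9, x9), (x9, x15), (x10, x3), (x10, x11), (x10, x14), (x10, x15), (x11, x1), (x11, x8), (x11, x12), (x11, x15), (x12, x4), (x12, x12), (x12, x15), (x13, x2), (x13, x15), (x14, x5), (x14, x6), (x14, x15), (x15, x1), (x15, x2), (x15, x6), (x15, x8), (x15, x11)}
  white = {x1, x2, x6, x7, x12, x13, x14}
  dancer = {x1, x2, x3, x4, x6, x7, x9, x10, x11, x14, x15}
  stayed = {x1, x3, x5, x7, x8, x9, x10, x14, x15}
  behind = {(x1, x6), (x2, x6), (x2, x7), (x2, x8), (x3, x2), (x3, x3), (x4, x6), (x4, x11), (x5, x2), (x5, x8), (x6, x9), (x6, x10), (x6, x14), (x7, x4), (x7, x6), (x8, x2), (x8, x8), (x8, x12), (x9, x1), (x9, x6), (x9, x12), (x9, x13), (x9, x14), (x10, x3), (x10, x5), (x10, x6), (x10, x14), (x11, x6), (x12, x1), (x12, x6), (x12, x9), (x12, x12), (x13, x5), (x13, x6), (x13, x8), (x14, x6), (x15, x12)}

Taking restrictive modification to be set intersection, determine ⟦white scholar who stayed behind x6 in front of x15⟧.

⟦who stayed⟧ = ⟦stayed⟧ = {x1, x3, x5, x7, x8, x9, x10, x14, x15}
⟦behind x6⟧ = {x : ⟨x, x6⟩ ∈ ⟦behind⟧} = {x1, x2, x4, x7, x9, x10, x11, x12, x13, x14}
⟦in front of x15⟧ = {x : ⟨x, x15⟩ ∈ ⟦in front of⟧} = {x1, x2, x4, x5, x6, x7, x8, x9, x10, x11, x12, x13, x14}
⟦scholar⟧ = {x1, x3, x4, x5, x6, x7, x10, x13}
… ∩ ⟦who stayed⟧ = {x1, x3, x4, x5, x6, x7, x10, x13} ∩ {x1, x3, x5, x7, x8, x9, x10, x14, x15} = {x1, x3, x5, x7, x10}
… ∩ ⟦behind x6⟧ = {x1, x3, x5, x7, x10} ∩ {x1, x2, x4, x7, x9, x10, x11, x12, x13, x14} = {x1, x7, x10}
… ∩ ⟦in front of x15⟧ = {x1, x7, x10} ∩ {x1, x2, x4, x5, x6, x7, x8, x9, x10, x11, x12, x13, x14} = {x1, x7, x10}
… ∩ ⟦white⟧ = {x1, x7, x10} ∩ {x1, x2, x6, x7, x12, x13, x14} = {x1, x7}
So ⟦white scholar who stayed behind x6 in front of x15⟧ = {x1, x7}.

{x1, x7}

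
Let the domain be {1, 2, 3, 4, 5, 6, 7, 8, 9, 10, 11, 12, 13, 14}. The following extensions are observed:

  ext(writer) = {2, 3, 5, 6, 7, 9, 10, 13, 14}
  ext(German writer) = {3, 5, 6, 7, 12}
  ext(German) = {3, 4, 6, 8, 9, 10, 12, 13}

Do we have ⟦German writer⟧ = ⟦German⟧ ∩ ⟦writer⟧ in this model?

⟦German⟧ ∩ ⟦writer⟧ = {3, 4, 6, 8, 9, 10, 12, 13} ∩ {2, 3, 5, 6, 7, 9, 10, 13, 14} = {3, 6, 9, 10, 13}
Observed ⟦German writer⟧ = {3, 5, 6, 7, 12}.
These differ, so the modifier is not intersective in this model.

no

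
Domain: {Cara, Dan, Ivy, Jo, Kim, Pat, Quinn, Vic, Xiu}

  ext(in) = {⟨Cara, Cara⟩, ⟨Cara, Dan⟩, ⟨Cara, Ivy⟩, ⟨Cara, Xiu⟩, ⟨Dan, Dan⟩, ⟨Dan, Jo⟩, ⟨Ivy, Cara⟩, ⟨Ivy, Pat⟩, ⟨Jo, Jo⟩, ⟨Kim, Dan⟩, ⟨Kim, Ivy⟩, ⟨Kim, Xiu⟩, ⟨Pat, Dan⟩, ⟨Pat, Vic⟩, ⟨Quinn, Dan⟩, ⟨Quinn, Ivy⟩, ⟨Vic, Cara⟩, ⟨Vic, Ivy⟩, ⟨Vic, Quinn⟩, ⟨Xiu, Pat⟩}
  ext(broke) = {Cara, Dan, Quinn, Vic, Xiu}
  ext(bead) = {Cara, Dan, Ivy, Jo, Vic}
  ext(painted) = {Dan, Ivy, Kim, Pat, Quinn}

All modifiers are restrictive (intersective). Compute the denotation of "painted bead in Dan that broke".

{Dan}

⟦in Dan⟧ = {x : ⟨x, Dan⟩ ∈ ⟦in⟧} = {Cara, Dan, Kim, Pat, Quinn}
⟦that broke⟧ = ⟦broke⟧ = {Cara, Dan, Quinn, Vic, Xiu}
⟦bead⟧ = {Cara, Dan, Ivy, Jo, Vic}
… ∩ ⟦in Dan⟧ = {Cara, Dan, Ivy, Jo, Vic} ∩ {Cara, Dan, Kim, Pat, Quinn} = {Cara, Dan}
… ∩ ⟦that broke⟧ = {Cara, Dan} ∩ {Cara, Dan, Quinn, Vic, Xiu} = {Cara, Dan}
… ∩ ⟦painted⟧ = {Cara, Dan} ∩ {Dan, Ivy, Kim, Pat, Quinn} = {Dan}
So ⟦painted bead in Dan that broke⟧ = {Dan}.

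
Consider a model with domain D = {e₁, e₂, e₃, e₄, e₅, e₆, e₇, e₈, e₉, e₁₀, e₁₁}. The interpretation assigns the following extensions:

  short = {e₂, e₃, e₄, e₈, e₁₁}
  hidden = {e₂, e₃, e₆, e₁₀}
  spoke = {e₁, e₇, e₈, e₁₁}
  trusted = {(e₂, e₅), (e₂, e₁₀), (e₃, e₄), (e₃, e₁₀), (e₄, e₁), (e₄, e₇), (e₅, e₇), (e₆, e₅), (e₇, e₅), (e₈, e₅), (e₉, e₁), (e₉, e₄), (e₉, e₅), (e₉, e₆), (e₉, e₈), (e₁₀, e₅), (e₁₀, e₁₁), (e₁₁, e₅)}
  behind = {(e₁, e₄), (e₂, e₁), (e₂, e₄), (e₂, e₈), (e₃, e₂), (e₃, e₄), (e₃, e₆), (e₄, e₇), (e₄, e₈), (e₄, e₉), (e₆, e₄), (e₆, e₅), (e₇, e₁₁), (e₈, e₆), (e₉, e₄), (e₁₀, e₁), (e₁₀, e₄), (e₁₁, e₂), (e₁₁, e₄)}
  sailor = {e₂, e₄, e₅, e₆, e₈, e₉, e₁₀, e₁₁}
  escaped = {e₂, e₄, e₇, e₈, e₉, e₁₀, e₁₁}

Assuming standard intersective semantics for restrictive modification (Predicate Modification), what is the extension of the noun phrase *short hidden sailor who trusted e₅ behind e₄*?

{e₂}

⟦who trusted e₅⟧ = {x : ⟨x, e₅⟩ ∈ ⟦trusted⟧} = {e₂, e₆, e₇, e₈, e₉, e₁₀, e₁₁}
⟦behind e₄⟧ = {x : ⟨x, e₄⟩ ∈ ⟦behind⟧} = {e₁, e₂, e₃, e₆, e₉, e₁₀, e₁₁}
⟦sailor⟧ = {e₂, e₄, e₅, e₆, e₈, e₉, e₁₀, e₁₁}
… ∩ ⟦who trusted e₅⟧ = {e₂, e₄, e₅, e₆, e₈, e₉, e₁₀, e₁₁} ∩ {e₂, e₆, e₇, e₈, e₉, e₁₀, e₁₁} = {e₂, e₆, e₈, e₉, e₁₀, e₁₁}
… ∩ ⟦behind e₄⟧ = {e₂, e₆, e₈, e₉, e₁₀, e₁₁} ∩ {e₁, e₂, e₃, e₆, e₉, e₁₀, e₁₁} = {e₂, e₆, e₉, e₁₀, e₁₁}
… ∩ ⟦short⟧ = {e₂, e₆, e₉, e₁₀, e₁₁} ∩ {e₂, e₃, e₄, e₈, e₁₁} = {e₂, e₁₁}
… ∩ ⟦hidden⟧ = {e₂, e₁₁} ∩ {e₂, e₃, e₆, e₁₀} = {e₂}
So ⟦short hidden sailor who trusted e₅ behind e₄⟧ = {e₂}.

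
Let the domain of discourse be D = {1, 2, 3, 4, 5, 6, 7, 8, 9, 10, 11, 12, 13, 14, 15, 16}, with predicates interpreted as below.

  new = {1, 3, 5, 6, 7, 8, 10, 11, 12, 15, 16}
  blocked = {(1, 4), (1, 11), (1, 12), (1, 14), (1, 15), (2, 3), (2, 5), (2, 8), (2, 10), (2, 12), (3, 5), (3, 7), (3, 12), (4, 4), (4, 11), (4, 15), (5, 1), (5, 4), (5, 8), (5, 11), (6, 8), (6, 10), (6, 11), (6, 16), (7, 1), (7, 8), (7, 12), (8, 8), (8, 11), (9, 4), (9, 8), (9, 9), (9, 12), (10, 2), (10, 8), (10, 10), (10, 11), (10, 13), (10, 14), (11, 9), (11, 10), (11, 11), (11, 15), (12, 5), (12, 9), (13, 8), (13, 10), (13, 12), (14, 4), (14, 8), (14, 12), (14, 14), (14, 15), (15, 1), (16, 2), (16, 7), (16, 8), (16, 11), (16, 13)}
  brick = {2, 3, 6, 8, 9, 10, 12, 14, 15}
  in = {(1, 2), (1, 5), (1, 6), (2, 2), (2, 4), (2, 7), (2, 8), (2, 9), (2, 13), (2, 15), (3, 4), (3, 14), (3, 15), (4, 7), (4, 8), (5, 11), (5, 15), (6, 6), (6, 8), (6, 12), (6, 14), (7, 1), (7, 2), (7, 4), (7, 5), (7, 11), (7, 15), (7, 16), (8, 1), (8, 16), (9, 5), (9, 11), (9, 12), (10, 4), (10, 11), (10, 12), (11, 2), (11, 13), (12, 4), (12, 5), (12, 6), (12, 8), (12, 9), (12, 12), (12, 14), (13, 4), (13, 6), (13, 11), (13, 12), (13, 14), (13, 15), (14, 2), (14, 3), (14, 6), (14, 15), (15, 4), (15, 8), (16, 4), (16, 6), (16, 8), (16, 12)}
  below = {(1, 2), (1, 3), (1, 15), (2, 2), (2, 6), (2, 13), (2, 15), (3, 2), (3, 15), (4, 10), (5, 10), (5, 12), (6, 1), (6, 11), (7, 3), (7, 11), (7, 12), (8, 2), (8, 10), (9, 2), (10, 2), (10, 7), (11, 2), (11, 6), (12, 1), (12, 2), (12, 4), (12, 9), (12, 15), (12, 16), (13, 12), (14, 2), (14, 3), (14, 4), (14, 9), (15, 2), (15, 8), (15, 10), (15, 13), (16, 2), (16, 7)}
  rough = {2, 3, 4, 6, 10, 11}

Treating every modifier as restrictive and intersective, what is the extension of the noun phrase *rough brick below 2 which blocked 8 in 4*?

{2, 10}

⟦below 2⟧ = {x : ⟨x, 2⟩ ∈ ⟦below⟧} = {1, 2, 3, 8, 9, 10, 11, 12, 14, 15, 16}
⟦which blocked 8⟧ = {x : ⟨x, 8⟩ ∈ ⟦blocked⟧} = {2, 5, 6, 7, 8, 9, 10, 13, 14, 16}
⟦in 4⟧ = {x : ⟨x, 4⟩ ∈ ⟦in⟧} = {2, 3, 7, 10, 12, 13, 15, 16}
⟦brick⟧ = {2, 3, 6, 8, 9, 10, 12, 14, 15}
… ∩ ⟦below 2⟧ = {2, 3, 6, 8, 9, 10, 12, 14, 15} ∩ {1, 2, 3, 8, 9, 10, 11, 12, 14, 15, 16} = {2, 3, 8, 9, 10, 12, 14, 15}
… ∩ ⟦which blocked 8⟧ = {2, 3, 8, 9, 10, 12, 14, 15} ∩ {2, 5, 6, 7, 8, 9, 10, 13, 14, 16} = {2, 8, 9, 10, 14}
… ∩ ⟦in 4⟧ = {2, 8, 9, 10, 14} ∩ {2, 3, 7, 10, 12, 13, 15, 16} = {2, 10}
… ∩ ⟦rough⟧ = {2, 10} ∩ {2, 3, 4, 6, 10, 11} = {2, 10}
So ⟦rough brick below 2 which blocked 8 in 4⟧ = {2, 10}.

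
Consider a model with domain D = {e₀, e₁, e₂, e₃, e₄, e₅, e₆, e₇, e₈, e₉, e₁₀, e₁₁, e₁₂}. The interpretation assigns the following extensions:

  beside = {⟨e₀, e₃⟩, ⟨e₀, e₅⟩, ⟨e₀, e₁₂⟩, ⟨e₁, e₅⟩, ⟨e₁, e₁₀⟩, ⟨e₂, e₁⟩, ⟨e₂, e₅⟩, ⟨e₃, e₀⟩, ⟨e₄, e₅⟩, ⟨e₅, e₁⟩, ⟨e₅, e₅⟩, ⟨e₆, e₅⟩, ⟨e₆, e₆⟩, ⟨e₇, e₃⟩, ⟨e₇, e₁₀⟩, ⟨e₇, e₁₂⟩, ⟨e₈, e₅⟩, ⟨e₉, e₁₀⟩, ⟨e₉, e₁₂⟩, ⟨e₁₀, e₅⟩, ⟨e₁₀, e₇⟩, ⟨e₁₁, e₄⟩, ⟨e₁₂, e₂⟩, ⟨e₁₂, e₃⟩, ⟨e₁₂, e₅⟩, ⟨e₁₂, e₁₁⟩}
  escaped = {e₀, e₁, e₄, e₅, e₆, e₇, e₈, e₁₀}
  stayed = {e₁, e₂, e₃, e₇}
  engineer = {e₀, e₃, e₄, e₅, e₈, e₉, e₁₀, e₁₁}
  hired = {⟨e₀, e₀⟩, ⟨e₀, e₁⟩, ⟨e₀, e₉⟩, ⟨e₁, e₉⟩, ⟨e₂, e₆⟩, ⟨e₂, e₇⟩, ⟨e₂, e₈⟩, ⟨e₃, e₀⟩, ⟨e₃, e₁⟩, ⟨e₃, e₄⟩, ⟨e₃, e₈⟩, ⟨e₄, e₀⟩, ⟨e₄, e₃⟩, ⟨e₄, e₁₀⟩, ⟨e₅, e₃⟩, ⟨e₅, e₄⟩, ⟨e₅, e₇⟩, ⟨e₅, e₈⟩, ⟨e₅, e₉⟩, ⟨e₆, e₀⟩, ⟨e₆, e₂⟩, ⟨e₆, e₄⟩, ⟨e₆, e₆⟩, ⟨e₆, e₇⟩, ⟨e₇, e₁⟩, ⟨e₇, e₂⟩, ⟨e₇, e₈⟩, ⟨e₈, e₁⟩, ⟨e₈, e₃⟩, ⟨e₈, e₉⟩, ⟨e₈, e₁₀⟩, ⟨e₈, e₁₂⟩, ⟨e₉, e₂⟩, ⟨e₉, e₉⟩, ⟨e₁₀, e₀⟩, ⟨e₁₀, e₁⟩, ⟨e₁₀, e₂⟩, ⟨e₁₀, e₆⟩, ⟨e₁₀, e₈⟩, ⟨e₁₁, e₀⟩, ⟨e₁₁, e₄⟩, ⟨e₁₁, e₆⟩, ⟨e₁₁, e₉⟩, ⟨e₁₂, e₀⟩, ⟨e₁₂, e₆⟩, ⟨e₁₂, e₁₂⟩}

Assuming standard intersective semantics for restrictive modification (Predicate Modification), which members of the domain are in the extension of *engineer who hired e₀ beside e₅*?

{e₀, e₄, e₁₀}

⟦who hired e₀⟧ = {x : ⟨x, e₀⟩ ∈ ⟦hired⟧} = {e₀, e₃, e₄, e₆, e₁₀, e₁₁, e₁₂}
⟦beside e₅⟧ = {x : ⟨x, e₅⟩ ∈ ⟦beside⟧} = {e₀, e₁, e₂, e₄, e₅, e₆, e₈, e₁₀, e₁₂}
⟦engineer⟧ = {e₀, e₃, e₄, e₅, e₈, e₉, e₁₀, e₁₁}
… ∩ ⟦who hired e₀⟧ = {e₀, e₃, e₄, e₅, e₈, e₉, e₁₀, e₁₁} ∩ {e₀, e₃, e₄, e₆, e₁₀, e₁₁, e₁₂} = {e₀, e₃, e₄, e₁₀, e₁₁}
… ∩ ⟦beside e₅⟧ = {e₀, e₃, e₄, e₁₀, e₁₁} ∩ {e₀, e₁, e₂, e₄, e₅, e₆, e₈, e₁₀, e₁₂} = {e₀, e₄, e₁₀}
So ⟦engineer who hired e₀ beside e₅⟧ = {e₀, e₄, e₁₀}.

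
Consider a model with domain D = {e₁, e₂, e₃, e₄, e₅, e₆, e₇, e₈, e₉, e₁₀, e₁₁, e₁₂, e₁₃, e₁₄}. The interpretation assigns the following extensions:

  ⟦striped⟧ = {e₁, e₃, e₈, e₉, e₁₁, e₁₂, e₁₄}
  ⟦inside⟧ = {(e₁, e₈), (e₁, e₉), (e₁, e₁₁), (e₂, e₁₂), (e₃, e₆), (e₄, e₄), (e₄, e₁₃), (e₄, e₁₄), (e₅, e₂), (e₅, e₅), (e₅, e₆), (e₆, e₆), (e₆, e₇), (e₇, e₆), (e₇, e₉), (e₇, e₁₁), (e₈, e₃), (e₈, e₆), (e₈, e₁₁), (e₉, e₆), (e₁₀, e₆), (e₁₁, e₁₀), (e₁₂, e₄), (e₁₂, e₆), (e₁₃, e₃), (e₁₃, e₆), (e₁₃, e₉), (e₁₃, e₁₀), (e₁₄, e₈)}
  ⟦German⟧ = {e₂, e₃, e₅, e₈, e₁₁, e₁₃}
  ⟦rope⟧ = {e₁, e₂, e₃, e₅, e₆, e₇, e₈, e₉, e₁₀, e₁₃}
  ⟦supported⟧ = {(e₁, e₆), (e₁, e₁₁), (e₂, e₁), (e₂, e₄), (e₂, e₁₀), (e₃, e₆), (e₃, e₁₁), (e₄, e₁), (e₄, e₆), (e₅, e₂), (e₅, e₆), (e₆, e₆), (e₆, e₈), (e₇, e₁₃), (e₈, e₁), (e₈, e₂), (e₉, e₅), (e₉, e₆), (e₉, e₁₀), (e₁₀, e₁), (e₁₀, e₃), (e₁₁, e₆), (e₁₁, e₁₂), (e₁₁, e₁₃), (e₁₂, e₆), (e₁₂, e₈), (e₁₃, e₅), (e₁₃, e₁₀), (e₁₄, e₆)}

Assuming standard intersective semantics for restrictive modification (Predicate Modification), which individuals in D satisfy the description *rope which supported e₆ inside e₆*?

⟦which supported e₆⟧ = {x : ⟨x, e₆⟩ ∈ ⟦supported⟧} = {e₁, e₃, e₄, e₅, e₆, e₉, e₁₁, e₁₂, e₁₄}
⟦inside e₆⟧ = {x : ⟨x, e₆⟩ ∈ ⟦inside⟧} = {e₃, e₅, e₆, e₇, e₈, e₉, e₁₀, e₁₂, e₁₃}
⟦rope⟧ = {e₁, e₂, e₃, e₅, e₆, e₇, e₈, e₉, e₁₀, e₁₃}
… ∩ ⟦which supported e₆⟧ = {e₁, e₂, e₃, e₅, e₆, e₇, e₈, e₉, e₁₀, e₁₃} ∩ {e₁, e₃, e₄, e₅, e₆, e₉, e₁₁, e₁₂, e₁₄} = {e₁, e₃, e₅, e₆, e₉}
… ∩ ⟦inside e₆⟧ = {e₁, e₃, e₅, e₆, e₉} ∩ {e₃, e₅, e₆, e₇, e₈, e₉, e₁₀, e₁₂, e₁₃} = {e₃, e₅, e₆, e₉}
So ⟦rope which supported e₆ inside e₆⟧ = {e₃, e₅, e₆, e₉}.

{e₃, e₅, e₆, e₉}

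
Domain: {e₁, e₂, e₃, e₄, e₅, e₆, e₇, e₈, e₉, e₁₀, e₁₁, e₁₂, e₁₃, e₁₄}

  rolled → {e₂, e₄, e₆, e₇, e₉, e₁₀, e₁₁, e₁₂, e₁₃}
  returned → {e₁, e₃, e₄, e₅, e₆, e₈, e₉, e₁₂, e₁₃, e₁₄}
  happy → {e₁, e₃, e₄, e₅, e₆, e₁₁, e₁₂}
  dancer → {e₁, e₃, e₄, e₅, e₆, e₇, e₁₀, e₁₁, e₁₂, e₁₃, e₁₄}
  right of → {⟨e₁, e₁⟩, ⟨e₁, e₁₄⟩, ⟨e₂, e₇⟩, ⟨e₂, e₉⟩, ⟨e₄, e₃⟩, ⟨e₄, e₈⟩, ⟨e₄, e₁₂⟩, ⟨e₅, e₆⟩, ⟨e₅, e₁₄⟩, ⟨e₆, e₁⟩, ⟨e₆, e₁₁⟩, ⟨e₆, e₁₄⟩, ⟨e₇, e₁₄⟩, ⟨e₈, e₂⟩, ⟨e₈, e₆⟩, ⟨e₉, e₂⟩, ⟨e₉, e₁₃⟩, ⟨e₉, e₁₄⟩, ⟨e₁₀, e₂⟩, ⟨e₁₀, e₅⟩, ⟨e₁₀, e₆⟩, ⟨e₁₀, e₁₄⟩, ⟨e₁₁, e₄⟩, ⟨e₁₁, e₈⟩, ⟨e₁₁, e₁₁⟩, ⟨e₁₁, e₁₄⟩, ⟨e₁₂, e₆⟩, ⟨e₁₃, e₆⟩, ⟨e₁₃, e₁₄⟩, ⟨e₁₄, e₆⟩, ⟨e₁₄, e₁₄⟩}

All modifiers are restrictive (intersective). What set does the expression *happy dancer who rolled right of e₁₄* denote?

⟦who rolled⟧ = ⟦rolled⟧ = {e₂, e₄, e₆, e₇, e₉, e₁₀, e₁₁, e₁₂, e₁₃}
⟦right of e₁₄⟧ = {x : ⟨x, e₁₄⟩ ∈ ⟦right of⟧} = {e₁, e₅, e₆, e₇, e₉, e₁₀, e₁₁, e₁₃, e₁₄}
⟦dancer⟧ = {e₁, e₃, e₄, e₅, e₆, e₇, e₁₀, e₁₁, e₁₂, e₁₃, e₁₄}
… ∩ ⟦who rolled⟧ = {e₁, e₃, e₄, e₅, e₆, e₇, e₁₀, e₁₁, e₁₂, e₁₃, e₁₄} ∩ {e₂, e₄, e₆, e₇, e₉, e₁₀, e₁₁, e₁₂, e₁₃} = {e₄, e₆, e₇, e₁₀, e₁₁, e₁₂, e₁₃}
… ∩ ⟦right of e₁₄⟧ = {e₄, e₆, e₇, e₁₀, e₁₁, e₁₂, e₁₃} ∩ {e₁, e₅, e₆, e₇, e₉, e₁₀, e₁₁, e₁₃, e₁₄} = {e₆, e₇, e₁₀, e₁₁, e₁₃}
… ∩ ⟦happy⟧ = {e₆, e₇, e₁₀, e₁₁, e₁₃} ∩ {e₁, e₃, e₄, e₅, e₆, e₁₁, e₁₂} = {e₆, e₁₁}
So ⟦happy dancer who rolled right of e₁₄⟧ = {e₆, e₁₁}.

{e₆, e₁₁}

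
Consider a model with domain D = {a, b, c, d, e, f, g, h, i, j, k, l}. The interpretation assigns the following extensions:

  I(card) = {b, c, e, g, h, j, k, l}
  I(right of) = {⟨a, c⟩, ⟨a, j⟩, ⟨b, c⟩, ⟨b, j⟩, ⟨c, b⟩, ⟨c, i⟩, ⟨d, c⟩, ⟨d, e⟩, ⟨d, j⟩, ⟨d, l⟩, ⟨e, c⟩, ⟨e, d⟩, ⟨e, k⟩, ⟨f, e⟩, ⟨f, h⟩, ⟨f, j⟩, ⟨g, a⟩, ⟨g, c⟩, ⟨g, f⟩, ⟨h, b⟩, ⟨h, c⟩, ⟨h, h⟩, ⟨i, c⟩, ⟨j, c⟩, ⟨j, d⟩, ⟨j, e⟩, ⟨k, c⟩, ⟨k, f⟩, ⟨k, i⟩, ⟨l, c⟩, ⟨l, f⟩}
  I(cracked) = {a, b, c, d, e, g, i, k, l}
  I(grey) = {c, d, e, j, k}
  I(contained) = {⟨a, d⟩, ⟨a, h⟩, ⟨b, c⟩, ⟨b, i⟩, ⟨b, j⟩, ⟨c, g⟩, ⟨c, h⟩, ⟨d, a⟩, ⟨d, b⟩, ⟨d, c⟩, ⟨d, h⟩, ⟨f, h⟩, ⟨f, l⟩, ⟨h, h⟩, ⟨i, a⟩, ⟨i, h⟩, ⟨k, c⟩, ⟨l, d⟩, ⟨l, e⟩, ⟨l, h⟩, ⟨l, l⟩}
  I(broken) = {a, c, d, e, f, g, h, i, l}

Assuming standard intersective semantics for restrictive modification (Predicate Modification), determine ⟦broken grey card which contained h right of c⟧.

{ }

⟦which contained h⟧ = {x : ⟨x, h⟩ ∈ ⟦contained⟧} = {a, c, d, f, h, i, l}
⟦right of c⟧ = {x : ⟨x, c⟩ ∈ ⟦right of⟧} = {a, b, d, e, g, h, i, j, k, l}
⟦card⟧ = {b, c, e, g, h, j, k, l}
… ∩ ⟦which contained h⟧ = {b, c, e, g, h, j, k, l} ∩ {a, c, d, f, h, i, l} = {c, h, l}
… ∩ ⟦right of c⟧ = {c, h, l} ∩ {a, b, d, e, g, h, i, j, k, l} = {h, l}
… ∩ ⟦broken⟧ = {h, l} ∩ {a, c, d, e, f, g, h, i, l} = {h, l}
… ∩ ⟦grey⟧ = {h, l} ∩ {c, d, e, j, k} = ∅
So ⟦broken grey card which contained h right of c⟧ = { }.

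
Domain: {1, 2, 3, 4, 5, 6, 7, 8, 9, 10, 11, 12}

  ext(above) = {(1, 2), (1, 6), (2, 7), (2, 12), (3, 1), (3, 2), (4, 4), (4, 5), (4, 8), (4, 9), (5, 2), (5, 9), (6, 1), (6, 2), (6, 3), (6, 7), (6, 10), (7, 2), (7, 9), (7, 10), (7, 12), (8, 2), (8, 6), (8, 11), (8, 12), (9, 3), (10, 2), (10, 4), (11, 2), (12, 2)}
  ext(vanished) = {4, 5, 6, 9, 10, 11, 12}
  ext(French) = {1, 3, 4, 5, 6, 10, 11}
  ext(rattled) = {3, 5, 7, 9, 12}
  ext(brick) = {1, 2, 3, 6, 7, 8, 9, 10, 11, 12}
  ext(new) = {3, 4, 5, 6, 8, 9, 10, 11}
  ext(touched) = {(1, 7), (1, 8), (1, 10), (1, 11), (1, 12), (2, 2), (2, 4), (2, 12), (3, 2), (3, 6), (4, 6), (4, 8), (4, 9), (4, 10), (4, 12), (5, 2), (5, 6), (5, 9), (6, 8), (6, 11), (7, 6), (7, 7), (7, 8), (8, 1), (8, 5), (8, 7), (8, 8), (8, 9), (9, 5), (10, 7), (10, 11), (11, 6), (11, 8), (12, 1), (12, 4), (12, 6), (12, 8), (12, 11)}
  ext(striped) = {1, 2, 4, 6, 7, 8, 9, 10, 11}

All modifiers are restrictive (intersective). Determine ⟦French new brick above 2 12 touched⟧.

{6, 11}

⟦above 2⟧ = {x : ⟨x, 2⟩ ∈ ⟦above⟧} = {1, 3, 5, 6, 7, 8, 10, 11, 12}
⟦12 touched⟧ = {x : ⟨12, x⟩ ∈ ⟦touched⟧} = {1, 4, 6, 8, 11}
⟦brick⟧ = {1, 2, 3, 6, 7, 8, 9, 10, 11, 12}
… ∩ ⟦above 2⟧ = {1, 2, 3, 6, 7, 8, 9, 10, 11, 12} ∩ {1, 3, 5, 6, 7, 8, 10, 11, 12} = {1, 3, 6, 7, 8, 10, 11, 12}
… ∩ ⟦12 touched⟧ = {1, 3, 6, 7, 8, 10, 11, 12} ∩ {1, 4, 6, 8, 11} = {1, 6, 8, 11}
… ∩ ⟦French⟧ = {1, 6, 8, 11} ∩ {1, 3, 4, 5, 6, 10, 11} = {1, 6, 11}
… ∩ ⟦new⟧ = {1, 6, 11} ∩ {3, 4, 5, 6, 8, 9, 10, 11} = {6, 11}
So ⟦French new brick above 2 12 touched⟧ = {6, 11}.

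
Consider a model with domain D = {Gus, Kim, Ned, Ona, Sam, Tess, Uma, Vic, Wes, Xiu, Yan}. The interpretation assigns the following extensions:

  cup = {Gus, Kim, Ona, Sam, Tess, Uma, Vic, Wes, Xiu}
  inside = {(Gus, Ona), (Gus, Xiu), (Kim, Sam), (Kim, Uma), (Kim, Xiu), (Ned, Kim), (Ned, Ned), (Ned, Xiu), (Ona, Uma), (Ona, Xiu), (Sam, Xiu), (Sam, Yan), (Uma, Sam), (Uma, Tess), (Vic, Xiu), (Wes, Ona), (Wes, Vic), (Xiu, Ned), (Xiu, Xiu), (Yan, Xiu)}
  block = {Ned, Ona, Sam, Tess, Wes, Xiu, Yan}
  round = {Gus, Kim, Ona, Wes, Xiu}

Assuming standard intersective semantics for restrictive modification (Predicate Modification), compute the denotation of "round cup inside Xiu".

⟦inside Xiu⟧ = {x : ⟨x, Xiu⟩ ∈ ⟦inside⟧} = {Gus, Kim, Ned, Ona, Sam, Vic, Xiu, Yan}
⟦cup⟧ = {Gus, Kim, Ona, Sam, Tess, Uma, Vic, Wes, Xiu}
… ∩ ⟦inside Xiu⟧ = {Gus, Kim, Ona, Sam, Tess, Uma, Vic, Wes, Xiu} ∩ {Gus, Kim, Ned, Ona, Sam, Vic, Xiu, Yan} = {Gus, Kim, Ona, Sam, Vic, Xiu}
… ∩ ⟦round⟧ = {Gus, Kim, Ona, Sam, Vic, Xiu} ∩ {Gus, Kim, Ona, Wes, Xiu} = {Gus, Kim, Ona, Xiu}
So ⟦round cup inside Xiu⟧ = {Gus, Kim, Ona, Xiu}.

{Gus, Kim, Ona, Xiu}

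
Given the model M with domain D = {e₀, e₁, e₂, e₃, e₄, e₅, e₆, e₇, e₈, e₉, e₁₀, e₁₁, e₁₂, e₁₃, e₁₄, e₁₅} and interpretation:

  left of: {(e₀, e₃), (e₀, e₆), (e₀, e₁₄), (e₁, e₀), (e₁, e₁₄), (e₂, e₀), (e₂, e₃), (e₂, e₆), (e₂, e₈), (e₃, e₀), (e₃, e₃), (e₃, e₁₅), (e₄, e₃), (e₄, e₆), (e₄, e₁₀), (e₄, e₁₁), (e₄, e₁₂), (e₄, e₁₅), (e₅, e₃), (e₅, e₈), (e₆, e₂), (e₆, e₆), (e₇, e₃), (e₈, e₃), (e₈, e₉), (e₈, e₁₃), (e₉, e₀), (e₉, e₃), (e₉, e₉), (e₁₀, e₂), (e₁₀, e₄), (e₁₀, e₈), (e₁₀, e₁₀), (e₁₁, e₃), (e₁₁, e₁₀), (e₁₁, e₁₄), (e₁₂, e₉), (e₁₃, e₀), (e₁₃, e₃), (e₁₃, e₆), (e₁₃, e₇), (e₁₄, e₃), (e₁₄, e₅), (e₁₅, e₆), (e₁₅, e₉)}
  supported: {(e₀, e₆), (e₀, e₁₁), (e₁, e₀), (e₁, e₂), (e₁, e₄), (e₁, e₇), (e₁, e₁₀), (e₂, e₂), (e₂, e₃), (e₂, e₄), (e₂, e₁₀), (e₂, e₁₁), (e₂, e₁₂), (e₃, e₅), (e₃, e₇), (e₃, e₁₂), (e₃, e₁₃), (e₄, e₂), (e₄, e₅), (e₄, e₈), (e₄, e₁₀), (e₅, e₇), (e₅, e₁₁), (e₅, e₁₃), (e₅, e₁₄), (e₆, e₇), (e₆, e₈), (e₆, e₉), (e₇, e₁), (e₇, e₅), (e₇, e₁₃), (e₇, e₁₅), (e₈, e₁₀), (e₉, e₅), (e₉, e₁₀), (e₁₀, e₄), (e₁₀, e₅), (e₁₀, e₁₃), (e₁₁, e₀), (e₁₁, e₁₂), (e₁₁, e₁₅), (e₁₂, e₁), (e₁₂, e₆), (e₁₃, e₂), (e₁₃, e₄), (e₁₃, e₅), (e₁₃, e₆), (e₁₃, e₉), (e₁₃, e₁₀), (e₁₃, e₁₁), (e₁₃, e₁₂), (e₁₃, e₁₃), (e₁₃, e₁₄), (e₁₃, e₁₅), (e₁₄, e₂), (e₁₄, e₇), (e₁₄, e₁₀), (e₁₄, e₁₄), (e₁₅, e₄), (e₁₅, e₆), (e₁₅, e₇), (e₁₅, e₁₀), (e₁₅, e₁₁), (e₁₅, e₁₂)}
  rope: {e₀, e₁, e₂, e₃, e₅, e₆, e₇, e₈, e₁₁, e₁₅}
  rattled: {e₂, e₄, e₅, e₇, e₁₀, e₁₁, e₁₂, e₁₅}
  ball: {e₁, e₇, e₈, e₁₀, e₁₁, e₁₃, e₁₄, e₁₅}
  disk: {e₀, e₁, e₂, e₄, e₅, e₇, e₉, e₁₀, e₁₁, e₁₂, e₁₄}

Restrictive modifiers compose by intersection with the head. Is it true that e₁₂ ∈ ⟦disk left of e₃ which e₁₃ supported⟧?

⟦left of e₃⟧ = {x : ⟨x, e₃⟩ ∈ ⟦left of⟧} = {e₀, e₂, e₃, e₄, e₅, e₇, e₈, e₉, e₁₁, e₁₃, e₁₄}
⟦which e₁₃ supported⟧ = {x : ⟨e₁₃, x⟩ ∈ ⟦supported⟧} = {e₂, e₄, e₅, e₆, e₉, e₁₀, e₁₁, e₁₂, e₁₃, e₁₄, e₁₅}
⟦disk⟧ = {e₀, e₁, e₂, e₄, e₅, e₇, e₉, e₁₀, e₁₁, e₁₂, e₁₄}
… ∩ ⟦left of e₃⟧ = {e₀, e₁, e₂, e₄, e₅, e₇, e₉, e₁₀, e₁₁, e₁₂, e₁₄} ∩ {e₀, e₂, e₃, e₄, e₅, e₇, e₈, e₉, e₁₁, e₁₃, e₁₄} = {e₀, e₂, e₄, e₅, e₇, e₉, e₁₁, e₁₄}
… ∩ ⟦which e₁₃ supported⟧ = {e₀, e₂, e₄, e₅, e₇, e₉, e₁₁, e₁₄} ∩ {e₂, e₄, e₅, e₆, e₉, e₁₀, e₁₁, e₁₂, e₁₃, e₁₄, e₁₅} = {e₂, e₄, e₅, e₉, e₁₁, e₁₄}
⟦disk left of e₃ which e₁₃ supported⟧ = {e₂, e₄, e₅, e₉, e₁₁, e₁₄}; e₁₂ ∉ this set.

no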